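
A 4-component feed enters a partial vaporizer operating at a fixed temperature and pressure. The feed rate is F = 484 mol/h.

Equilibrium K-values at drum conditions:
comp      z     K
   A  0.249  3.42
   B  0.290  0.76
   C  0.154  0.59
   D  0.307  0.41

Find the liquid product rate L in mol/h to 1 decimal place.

Rachford–Rice: g(β) = Σ zᵢ(Kᵢ−1)/(1+β(Kᵢ−1)) = 0.
g(0) = ΣzᵢKᵢ − 1 = 0.289 and g(1) = 1 − Σzᵢ/Kᵢ = -0.464, so a root lies in (0, 1).
Newton iteration, β⁰ = 0.5:
  β = 0.500: g = -0.1428, g' = -0.576 → β = 0.252
  β = 0.252: g = 0.0169, g' = -0.761 → β = 0.274
  β = 0.274: g = 0.0003, g' = -0.731 → β = 0.275
Converged at β = 0.275.
Then V = β·F = 0.2749·484 = 133.0 mol/h and L = F − V = 351.0 mol/h.

L = 351.0 mol/h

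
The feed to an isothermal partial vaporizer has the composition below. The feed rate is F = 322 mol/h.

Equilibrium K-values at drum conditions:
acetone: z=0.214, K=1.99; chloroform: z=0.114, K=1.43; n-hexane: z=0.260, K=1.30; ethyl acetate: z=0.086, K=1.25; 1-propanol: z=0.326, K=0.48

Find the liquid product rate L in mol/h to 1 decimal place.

Material balance + equilibrium reduce to Σ zᵢ(Kᵢ−1)/(1+ψ(Kᵢ−1)) = 0.
g(0) = ΣzᵢKᵢ − 1 = 0.191 and g(1) = 1 − Σzᵢ/Kᵢ = -0.135, so a root lies in (0, 1).
Newton–Raphson from ψ = 0.36:
  ψ = 0.360: g = 0.0802, g' = -0.287 → ψ = 0.640
  ψ = 0.640: g = -0.0019, g' = -0.310 → ψ = 0.634
Converged at ψ = 0.634.
Then V = ψ·F = 0.6336·322 = 204.0 mol/h and L = F − V = 118.0 mol/h.

L = 118.0 mol/h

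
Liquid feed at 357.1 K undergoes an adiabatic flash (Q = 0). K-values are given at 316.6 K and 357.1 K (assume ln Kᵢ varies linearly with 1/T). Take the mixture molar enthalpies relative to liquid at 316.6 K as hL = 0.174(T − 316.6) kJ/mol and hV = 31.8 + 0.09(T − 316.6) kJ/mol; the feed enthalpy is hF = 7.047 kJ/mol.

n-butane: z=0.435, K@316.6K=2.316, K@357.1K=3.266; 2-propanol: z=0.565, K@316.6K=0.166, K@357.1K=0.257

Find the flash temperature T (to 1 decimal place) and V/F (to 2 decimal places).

T = 326.9 K, V/F = 0.17

Adiabatic flash: solve Rachford–Rice at each trial T, then check hF = ψ·hV(T) + (1−ψ)·hL(T).
  T = 316.6 K: K = (2.316, 0.166), RR gives ψ = 0.092, H_out = 2.934 kJ/mol
  T = 357.1 K: K = (3.266, 0.257), RR gives ψ = 0.336, H_out = 16.592 kJ/mol
  T = 336.9 K: K = (2.780, 0.209), RR gives ψ = 0.233, H_out = 10.538 kJ/mol
  T = 326.8 K: K = (2.546, 0.187), RR gives ψ = 0.170, H_out = 7.025 kJ/mol
  T = 331.9 K: K = (2.663, 0.198), RR gives ψ = 0.203, H_out = 8.853 kJ/mol
  T = 329.4 K: K = (2.605, 0.193), RR gives ψ = 0.187, H_out = 7.972 kJ/mol
  T = 328.1 K: K = (2.576, 0.190), RR gives ψ = 0.178, H_out = 7.503 kJ/mol
Linear interpolation between T = 326.8 (H_out = 7.025) and T = 328.1 (H_out = 7.503) on hF = 7.047 gives T ≈ 326.9 K, at which ψ = 0.17.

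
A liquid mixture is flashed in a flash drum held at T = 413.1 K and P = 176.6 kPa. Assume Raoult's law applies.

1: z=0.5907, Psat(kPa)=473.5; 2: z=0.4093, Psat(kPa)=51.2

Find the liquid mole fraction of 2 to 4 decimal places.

x_2 = 0.7031

Raoult's law: Kᵢ = Pᵢˢᵃᵗ/P = Pᵢˢᵃᵗ/176.6.
  K_1 = 473.5/176.6 = 2.681200, K_2 = 51.2/176.6 = 0.289921
Material balance + equilibrium reduce to Σ zᵢ(Kᵢ−1)/(1+V/F(Kᵢ−1)) = 0.
Check two-phase: ΣzᵢKᵢ = 1.7024 > 1 and Σzᵢ/Kᵢ = 1.6321 > 1, so g(0) = 0.7024 > 0 and g(1) = -0.6321 < 0.
Binary case is linear: z₁(K₁−1)(1+V/F(K₂−1)) + z₂(K₂−1)(1+V/F(K₁−1)) = 0
⇒ V/F = [z₁(K₁−1)+z₂(K₂−1)] / [−(K₁−1)(K₂−1)] = 0.70245/1.19379 = 0.5884
Compositions from xᵢ = zᵢ/(1+V/F(Kᵢ−1)), yᵢ = Kᵢxᵢ:
  1: x = 0.2969, y = 0.7962
  2: x = 0.7031, y = 0.2038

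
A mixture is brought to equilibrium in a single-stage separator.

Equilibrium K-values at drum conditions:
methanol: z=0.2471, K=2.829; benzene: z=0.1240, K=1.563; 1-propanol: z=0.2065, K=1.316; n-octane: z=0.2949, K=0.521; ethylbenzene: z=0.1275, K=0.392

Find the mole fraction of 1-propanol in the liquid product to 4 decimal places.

x_1-propanol = 0.1734

Material balance + equilibrium reduce to Σ zᵢ(Kᵢ−1)/(1+V/F(Kᵢ−1)) = 0.
Check two-phase: ΣzᵢKᵢ = 1.3682 > 1 and Σzᵢ/Kᵢ = 1.2149 > 1, so g(0) = 0.3682 > 0 and g(1) = -0.2149 < 0.
Newton iteration, V/F⁰ = 0.5:
  V/F = 0.5000: g = 0.04977, g' = -0.4791 → V/F = 0.6039
  V/F = 0.6039: g = 0.00041, g' = -0.4747 → V/F = 0.6047
Converged at V/F = 0.6047.
Compositions from xᵢ = zᵢ/(1+V/F(Kᵢ−1)), yᵢ = Kᵢxᵢ:
  methanol: x = 0.1173, y = 0.3319
  benzene: x = 0.0925, y = 0.1446
  1-propanol: x = 0.1734, y = 0.2282
  n-octane: x = 0.4152, y = 0.2163
  ethylbenzene: x = 0.2016, y = 0.0790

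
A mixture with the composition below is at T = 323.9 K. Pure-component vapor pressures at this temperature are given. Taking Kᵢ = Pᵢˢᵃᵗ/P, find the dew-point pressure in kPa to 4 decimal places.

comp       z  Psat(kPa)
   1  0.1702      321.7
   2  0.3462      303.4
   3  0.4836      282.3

At the dew point ψ → 1, so Σzᵢ/Kᵢ = 1 with Kᵢ = Pᵢˢᵃᵗ/P ⇒ 1/P = Σzᵢ/Pᵢˢᵃᵗ.
1/P = 0.1702/321.7 + 0.3462/303.4 + 0.4836/282.3 = 0.0033832 ⇒ P = 295.5779 kPa

Pdew = 295.5779 kPa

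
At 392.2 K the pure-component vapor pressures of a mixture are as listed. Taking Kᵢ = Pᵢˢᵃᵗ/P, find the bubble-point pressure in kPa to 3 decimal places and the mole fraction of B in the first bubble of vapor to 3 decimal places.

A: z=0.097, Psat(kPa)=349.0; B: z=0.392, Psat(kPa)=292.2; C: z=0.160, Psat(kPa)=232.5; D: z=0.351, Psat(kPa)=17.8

At the bubble point ψ → 0, so ΣzᵢKᵢ = 1 with Kᵢ = Pᵢˢᵃᵗ/P ⇒ P = ΣzᵢPᵢˢᵃᵗ.
P = 0.097·349.0 + 0.392·292.2 + 0.160·232.5 + 0.351·17.8 = 191.843 kPa
yᵢ = zᵢPᵢˢᵃᵗ/P ⇒ y_B = 0.392·292.2/191.843 = 0.597

Pbub = 191.843 kPa, y_B = 0.597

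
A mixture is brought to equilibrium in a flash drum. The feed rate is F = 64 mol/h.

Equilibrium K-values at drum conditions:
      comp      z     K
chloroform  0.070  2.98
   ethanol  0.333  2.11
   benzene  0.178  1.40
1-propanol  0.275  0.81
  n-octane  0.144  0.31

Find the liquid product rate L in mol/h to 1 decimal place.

L = 10.5 mol/h

Newton iteration, β⁰ = 0.47:
  β = 0.470: g = 0.1702, g' = -0.433 → β = 0.863
  β = 0.863: g = -0.0152, g' = -0.593 → β = 0.837
Converged at β = 0.837.
Then V = β·F = 0.8366·64 = 53.5 mol/h and L = F − V = 10.5 mol/h.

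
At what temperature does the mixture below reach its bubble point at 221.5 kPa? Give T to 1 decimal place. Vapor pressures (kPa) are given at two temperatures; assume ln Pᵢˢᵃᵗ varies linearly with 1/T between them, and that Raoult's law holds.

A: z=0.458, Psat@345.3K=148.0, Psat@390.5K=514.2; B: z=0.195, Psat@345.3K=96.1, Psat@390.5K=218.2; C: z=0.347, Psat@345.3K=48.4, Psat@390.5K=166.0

Bubble-point temperature: ΣzᵢPᵢˢᵃᵗ(T) = P. Interpolate ln Pᵢˢᵃᵗ = aᵢ + bᵢ/T.
  T = 345.3 K: ΣzᵢPᵢˢᵃᵗ = 103.32 kPa
  T = 390.5 K: ΣzᵢPᵢˢᵃᵗ = 335.65 kPa
  T = 367.9 K: ΣzᵢPᵢˢᵃᵗ = 192.53 kPa
  T = 379.2 K: ΣzᵢPᵢˢᵃᵗ = 256.18 kPa
  T = 373.5 K: ΣzᵢPᵢˢᵃᵗ = 222.25 kPa
  T = 370.7 K: ΣzᵢPᵢˢᵃᵗ = 206.96 kPa
Interpolating between 370.7 K and 373.5 K gives T ≈ 373.4 K.

T = 373.4 K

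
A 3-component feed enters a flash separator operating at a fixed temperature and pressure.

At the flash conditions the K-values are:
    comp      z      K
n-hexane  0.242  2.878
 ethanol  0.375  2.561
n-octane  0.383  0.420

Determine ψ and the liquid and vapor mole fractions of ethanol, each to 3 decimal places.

Rachford–Rice: g(ψ) = Σ zᵢ(Kᵢ−1)/(1+ψ(Kᵢ−1)) = 0.
Feasibility: ΣzᵢKᵢ = 1.818, Σzᵢ/Kᵢ = 1.142 — both > 1, two phases present.
Iterate (Newton) starting at ψ = 0.5:
  ψ = 0.500: g = 0.2503, g' = -0.771 → ψ = 0.825
  ψ = 0.825: g = 0.0084, g' = -0.779 → ψ = 0.835
Converged at ψ = 0.835.
Compositions from xᵢ = zᵢ/(1+ψ(Kᵢ−1)), yᵢ = Kᵢxᵢ:
  n-hexane: x = 0.094, y = 0.271
  ethanol: x = 0.163, y = 0.417
  n-octane: x = 0.743, y = 0.312

ψ = 0.835, x_ethanol = 0.163, y_ethanol = 0.417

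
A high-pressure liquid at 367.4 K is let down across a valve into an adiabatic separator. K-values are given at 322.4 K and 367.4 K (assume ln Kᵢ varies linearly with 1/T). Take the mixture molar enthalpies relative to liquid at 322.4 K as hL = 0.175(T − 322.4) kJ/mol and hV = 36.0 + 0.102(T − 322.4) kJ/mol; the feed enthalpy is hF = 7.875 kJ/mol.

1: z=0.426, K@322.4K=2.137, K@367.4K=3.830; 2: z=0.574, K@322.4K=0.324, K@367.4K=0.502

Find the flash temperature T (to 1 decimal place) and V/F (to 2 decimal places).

Adiabatic flash: solve Rachford–Rice at each trial T, then check hF = ψ·hV(T) + (1−ψ)·hL(T).
  T = 322.4 K: K = (2.137, 0.324), RR gives ψ = 0.125, H_out = 4.512 kJ/mol
  T = 367.4 K: K = (3.830, 0.502), RR gives ψ = 0.653, H_out = 29.225 kJ/mol
  T = 344.9 K: K = (2.916, 0.409), RR gives ψ = 0.421, H_out = 18.413 kJ/mol
  T = 333.6 K: K = (2.508, 0.365), RR gives ψ = 0.290, H_out = 12.179 kJ/mol
  T = 328.0 K: K = (2.318, 0.344), RR gives ψ = 0.214, H_out = 8.607 kJ/mol
  T = 325.2 K: K = (2.226, 0.334), RR gives ψ = 0.172, H_out = 6.638 kJ/mol
  T = 326.6 K: K = (2.272, 0.339), RR gives ψ = 0.193, H_out = 7.640 kJ/mol
Linear interpolation between T = 326.6 (H_out = 7.640) and T = 328.0 (H_out = 8.607) on hF = 7.875 gives T ≈ 326.9 K, at which ψ = 0.20.

T = 326.9 K, V/F = 0.20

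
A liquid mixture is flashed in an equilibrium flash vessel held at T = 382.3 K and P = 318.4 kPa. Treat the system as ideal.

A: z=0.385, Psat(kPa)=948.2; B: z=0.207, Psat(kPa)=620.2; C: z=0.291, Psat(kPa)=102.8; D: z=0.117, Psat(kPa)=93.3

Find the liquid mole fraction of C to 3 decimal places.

x_C = 0.489

Raoult's law: Kᵢ = Pᵢˢᵃᵗ/P = Pᵢˢᵃᵗ/318.4.
  K_A = 948.2/318.4 = 2.97802, K_B = 620.2/318.4 = 1.94786, K_C = 102.8/318.4 = 0.32286, K_D = 93.3/318.4 = 0.29303
Rachford–Rice: g(β) = Σ zᵢ(Kᵢ−1)/(1+β(Kᵢ−1)) = 0.
g(0) = ΣzᵢKᵢ − 1 = 0.678 and g(1) = 1 − Σzᵢ/Kᵢ = -0.536, so a root lies in (0, 1).
Iterate (Newton) starting at β = 0.6:
  β = 0.600: g = -0.0022, g' = -0.945 → β = 0.598
Converged at β = 0.598.
Compositions from xᵢ = zᵢ/(1+β(Kᵢ−1)), yᵢ = Kᵢxᵢ:
  A: x = 0.176, y = 0.525
  B: x = 0.132, y = 0.257
  C: x = 0.489, y = 0.158
  D: x = 0.203, y = 0.059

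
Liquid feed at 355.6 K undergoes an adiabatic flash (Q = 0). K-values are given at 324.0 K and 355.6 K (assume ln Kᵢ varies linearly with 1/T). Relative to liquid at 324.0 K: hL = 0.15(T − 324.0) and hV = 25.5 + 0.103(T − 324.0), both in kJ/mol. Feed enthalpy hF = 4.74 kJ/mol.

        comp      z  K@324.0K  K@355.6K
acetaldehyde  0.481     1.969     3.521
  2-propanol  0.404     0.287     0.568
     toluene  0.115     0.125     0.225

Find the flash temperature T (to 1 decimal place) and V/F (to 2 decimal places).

Adiabatic flash: solve Rachford–Rice at each trial T, then check hF = ψ·hV(T) + (1−ψ)·hL(T).
  T = 324.0 K: K = (1.969, 0.287, 0.125), RR gives ψ = 0.106, H_out = 2.709 kJ/mol
  T = 355.6 K: K = (3.521, 0.568, 0.225), RR gives ψ = 0.693, H_out = 21.377 kJ/mol
  T = 339.8 K: K = (2.669, 0.410, 0.170), RR gives ψ = 0.430, H_out = 13.007 kJ/mol
  T = 331.9 K: K = (2.301, 0.345, 0.146), RR gives ψ = 0.286, H_out = 8.379 kJ/mol
  T = 327.9 K: K = (2.128, 0.314, 0.135), RR gives ψ = 0.202, H_out = 5.699 kJ/mol
  T = 325.9 K: K = (2.046, 0.300, 0.130), RR gives ψ = 0.155, H_out = 4.222 kJ/mol
Linear interpolation between T = 325.9 (H_out = 4.222) and T = 327.9 (H_out = 5.699) on hF = 4.74 gives T ≈ 326.6 K, at which ψ = 0.17.

T = 326.6 K, V/F = 0.17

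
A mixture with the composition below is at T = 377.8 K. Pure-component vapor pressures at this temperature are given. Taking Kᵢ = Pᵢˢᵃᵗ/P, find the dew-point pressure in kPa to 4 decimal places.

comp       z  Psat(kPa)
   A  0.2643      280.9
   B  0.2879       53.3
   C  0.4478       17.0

At the dew point ψ → 1, so Σzᵢ/Kᵢ = 1 with Kᵢ = Pᵢˢᵃᵗ/P ⇒ 1/P = Σzᵢ/Pᵢˢᵃᵗ.
1/P = 0.2643/280.9 + 0.2879/53.3 + 0.4478/17.0 = 0.0326836 ⇒ P = 30.5964 kPa

Pdew = 30.5964 kPa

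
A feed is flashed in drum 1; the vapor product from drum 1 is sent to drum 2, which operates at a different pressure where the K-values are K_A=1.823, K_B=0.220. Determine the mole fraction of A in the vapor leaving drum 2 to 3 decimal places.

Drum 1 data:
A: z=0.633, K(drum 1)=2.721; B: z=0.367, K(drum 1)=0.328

y_A (drum 2) = 0.887

Drum 1:
Rachford–Rice: g(ψ₁) = Σ zᵢ(Kᵢ−1)/(1+ψ₁(Kᵢ−1)) = 0.
Feasibility: ΣzᵢKᵢ = 1.843, Σzᵢ/Kᵢ = 1.352 — both > 1, two phases present.
Binary case is linear: z₁(K₁−1)(1+ψ₁(K₂−1)) + z₂(K₂−1)(1+ψ₁(K₁−1)) = 0
⇒ ψ₁ = [z₁(K₁−1)+z₂(K₂−1)] / [−(K₁−1)(K₂−1)] = 0.8428/1.1565 = 0.729
Drum-1 compositions:
  A: x = 0.281, y = 0.764
  B: x = 0.719, y = 0.236
Drum-2 feed = drum-1 vapor: z₂ = (0.7641, 0.2359).
Drum 2:
Binary case is linear: z₁(K₁−1)(1+ψ₂(K₂−1)) + z₂(K₂−1)(1+ψ₂(K₁−1)) = 0
⇒ ψ₂ = [z₁(K₁−1)+z₂(K₂−1)] / [−(K₁−1)(K₂−1)] = 0.4449/0.6419 = 0.693
  A: x = 0.487, y = 0.887
  B: x = 0.513, y = 0.113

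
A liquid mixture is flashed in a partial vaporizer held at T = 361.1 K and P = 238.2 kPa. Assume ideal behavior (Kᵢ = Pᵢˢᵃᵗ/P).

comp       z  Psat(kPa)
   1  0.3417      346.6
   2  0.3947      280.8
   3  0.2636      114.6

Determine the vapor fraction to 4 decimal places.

Raoult's law: Kᵢ = Pᵢˢᵃᵗ/P = Pᵢˢᵃᵗ/238.2.
  K_1 = 346.6/238.2 = 1.455080, K_2 = 280.8/238.2 = 1.178841, K_3 = 114.6/238.2 = 0.481108
Let ψ = V/F and solve Σ zᵢ(Kᵢ−1)/(1+ψ(Kᵢ−1)) = 0.
g(0) = ΣzᵢKᵢ − 1 = 0.0893 and g(1) = 1 − Σzᵢ/Kᵢ = -0.1176, so a root lies in (0, 1).
Newton iteration, ψ⁰ = 0.5:
  ψ = 0.5000: g = 0.00677, g' = -0.1870 → ψ = 0.5362
  ψ = 0.5362: g = -0.00010, g' = -0.1925 → ψ = 0.5357
Converged at ψ = 0.5357.

ψ = 0.5357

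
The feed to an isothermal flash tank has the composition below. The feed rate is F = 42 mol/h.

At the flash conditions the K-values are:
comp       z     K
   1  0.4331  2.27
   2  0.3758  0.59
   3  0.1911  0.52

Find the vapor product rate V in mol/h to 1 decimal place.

V = 23.1 mol/h

Material balance + equilibrium reduce to Σ zᵢ(Kᵢ−1)/(1+ψ(Kᵢ−1)) = 0.
Check two-phase: ΣzᵢKᵢ = 1.3042 > 1 and Σzᵢ/Kᵢ = 1.1952 > 1, so g(0) = 0.3042 > 0 and g(1) = -0.1952 < 0.
Iterate (Newton) starting at ψ = 0.5:
  ψ = 0.5000: g = 0.02191, g' = -0.4375 → ψ = 0.5501
  ψ = 0.5501: g = 0.00023, g' = -0.4287 → ψ = 0.5506
Converged at ψ = 0.5506.
Then V = ψ·F = 0.5506·42 = 23.1 mol/h and L = F − V = 18.9 mol/h.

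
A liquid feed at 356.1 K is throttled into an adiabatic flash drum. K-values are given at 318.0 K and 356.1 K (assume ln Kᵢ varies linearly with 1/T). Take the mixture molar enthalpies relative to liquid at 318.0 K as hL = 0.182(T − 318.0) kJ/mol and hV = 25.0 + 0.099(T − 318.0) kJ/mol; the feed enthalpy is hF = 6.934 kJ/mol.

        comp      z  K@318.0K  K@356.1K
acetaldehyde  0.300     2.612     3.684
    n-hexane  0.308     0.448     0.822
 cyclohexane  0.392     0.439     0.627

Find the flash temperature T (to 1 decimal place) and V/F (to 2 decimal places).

T = 326.8 K, V/F = 0.22

Adiabatic flash: solve Rachford–Rice at each trial T, then check hF = ψ·hV(T) + (1−ψ)·hL(T).
  T = 318.0 K: K = (2.612, 0.448, 0.439), RR gives ψ = 0.104, H_out = 2.608 kJ/mol
  T = 356.1 K: K = (3.684, 0.822, 0.627), RR gives ψ = 0.753, H_out = 23.372 kJ/mol
  T = 337.1 K: K = (3.134, 0.618, 0.530), RR gives ψ = 0.366, H_out = 12.053 kJ/mol
  T = 327.6 K: K = (2.870, 0.529, 0.484), RR gives ψ = 0.230, H_out = 7.317 kJ/mol
  T = 322.8 K: K = (2.740, 0.487, 0.461), RR gives ψ = 0.167, H_out = 4.974 kJ/mol
  T = 325.2 K: K = (2.805, 0.508, 0.473), RR gives ψ = 0.198, H_out = 6.146 kJ/mol
Linear interpolation between T = 325.2 (H_out = 6.146) and T = 327.6 (H_out = 7.317) on hF = 6.934 gives T ≈ 326.8 K, at which ψ = 0.22.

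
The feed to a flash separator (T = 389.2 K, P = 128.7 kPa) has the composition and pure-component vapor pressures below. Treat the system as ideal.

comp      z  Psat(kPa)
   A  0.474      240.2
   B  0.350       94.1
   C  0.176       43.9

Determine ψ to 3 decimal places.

Raoult's law: Kᵢ = Pᵢˢᵃᵗ/P = Pᵢˢᵃᵗ/128.7.
  K_A = 240.2/128.7 = 1.86636, K_B = 94.1/128.7 = 0.73116, K_C = 43.9/128.7 = 0.34110
Material balance + equilibrium reduce to Σ zᵢ(Kᵢ−1)/(1+ψ(Kᵢ−1)) = 0.
Feasibility: ΣzᵢKᵢ = 1.201, Σzᵢ/Kᵢ = 1.249 — both > 1, two phases present.
Newton iteration, ψ⁰ = 0.5:
  ψ = 0.500: g = 0.0049, g' = -0.377 → ψ = 0.513
Converged at ψ = 0.513.

ψ = 0.513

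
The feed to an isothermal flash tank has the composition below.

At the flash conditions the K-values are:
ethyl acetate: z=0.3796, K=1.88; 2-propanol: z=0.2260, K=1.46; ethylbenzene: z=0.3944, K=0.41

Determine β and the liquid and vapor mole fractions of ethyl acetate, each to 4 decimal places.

Rachford–Rice: g(β) = Σ zᵢ(Kᵢ−1)/(1+β(Kᵢ−1)) = 0.
Check two-phase: ΣzᵢKᵢ = 1.2053 > 1 and Σzᵢ/Kᵢ = 1.3187 > 1, so g(0) = 0.2053 > 0 and g(1) = -0.3187 < 0.
Newton iteration, β⁰ = 0.5:
  β = 0.5000: g = -0.01357, g' = -0.4496 → β = 0.4698
  β = 0.4698: g = -0.00011, g' = -0.4423 → β = 0.4696
Converged at β = 0.4696.
Compositions from xᵢ = zᵢ/(1+β(Kᵢ−1)), yᵢ = Kᵢxᵢ:
  ethyl acetate: x = 0.2686, y = 0.5050
  2-propanol: x = 0.1859, y = 0.2713
  ethylbenzene: x = 0.5455, y = 0.2237

β = 0.4696, x_ethyl acetate = 0.2686, y_ethyl acetate = 0.5050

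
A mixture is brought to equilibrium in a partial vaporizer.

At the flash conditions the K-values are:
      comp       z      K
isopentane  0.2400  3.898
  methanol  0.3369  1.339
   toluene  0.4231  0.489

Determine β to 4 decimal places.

Let β = V/F and solve Σ zᵢ(Kᵢ−1)/(1+β(Kᵢ−1)) = 0.
Check two-phase: ΣzᵢKᵢ = 1.5935 > 1 and Σzᵢ/Kᵢ = 1.1784 > 1, so g(0) = 0.5935 > 0 and g(1) = -0.1784 < 0.
Newton iteration, β⁰ = 0.5:
  β = 0.5000: g = 0.09126, g' = -0.5637 → β = 0.6619
  β = 0.6619: g = 0.00492, g' = -0.5148 → β = 0.6714
Converged at β = 0.6715.

β = 0.6715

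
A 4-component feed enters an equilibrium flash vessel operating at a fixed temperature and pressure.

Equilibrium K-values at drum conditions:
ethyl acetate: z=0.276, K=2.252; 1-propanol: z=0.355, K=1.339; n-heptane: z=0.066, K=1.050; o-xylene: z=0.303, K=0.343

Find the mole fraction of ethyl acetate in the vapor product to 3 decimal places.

y_ethyl acetate = 0.369

Rachford–Rice: g(V/F) = Σ zᵢ(Kᵢ−1)/(1+V/F(Kᵢ−1)) = 0.
g(0) = ΣzᵢKᵢ − 1 = 0.270 and g(1) = 1 − Σzᵢ/Kᵢ = -0.334, so a root lies in (0, 1).
Newton–Raphson from V/F = 0.5:
  V/F = 0.500: g = 0.0222, g' = -0.484 → V/F = 0.546
  V/F = 0.546: g = -0.0004, g' = -0.500 → V/F = 0.545
Converged at V/F = 0.545.
Compositions from xᵢ = zᵢ/(1+V/F(Kᵢ−1)), yᵢ = Kᵢxᵢ:
  ethyl acetate: x = 0.164, y = 0.369
  1-propanol: x = 0.300, y = 0.401
  n-heptane: x = 0.064, y = 0.067
  o-xylene: x = 0.472, y = 0.162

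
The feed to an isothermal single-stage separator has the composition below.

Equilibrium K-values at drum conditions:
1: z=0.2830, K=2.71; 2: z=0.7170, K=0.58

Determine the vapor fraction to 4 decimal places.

ψ = 0.2545

Let ψ = V/F and solve Σ zᵢ(Kᵢ−1)/(1+ψ(Kᵢ−1)) = 0.
g(0) = ΣzᵢKᵢ − 1 = 0.1828 and g(1) = 1 − Σzᵢ/Kᵢ = -0.3406, so a root lies in (0, 1).
Binary case is linear: z₁(K₁−1)(1+ψ(K₂−1)) + z₂(K₂−1)(1+ψ(K₁−1)) = 0
⇒ ψ = [z₁(K₁−1)+z₂(K₂−1)] / [−(K₁−1)(K₂−1)] = 0.18279/0.71820 = 0.2545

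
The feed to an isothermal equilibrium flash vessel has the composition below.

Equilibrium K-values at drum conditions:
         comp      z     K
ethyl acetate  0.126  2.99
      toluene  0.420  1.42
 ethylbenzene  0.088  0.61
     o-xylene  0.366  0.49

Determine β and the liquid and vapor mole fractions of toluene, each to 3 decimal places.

Let β = V/F and solve Σ zᵢ(Kᵢ−1)/(1+β(Kᵢ−1)) = 0.
g(0) = ΣzᵢKᵢ − 1 = 0.206 and g(1) = 1 − Σzᵢ/Kᵢ = -0.229, so a root lies in (0, 1).
Iterate (Newton) starting at β = 0.5:
  β = 0.500: g = -0.0217, g' = -0.368 → β = 0.441
Converged at β = 0.441.
Compositions from xᵢ = zᵢ/(1+β(Kᵢ−1)), yᵢ = Kᵢxᵢ:
  ethyl acetate: x = 0.067, y = 0.201
  toluene: x = 0.354, y = 0.503
  ethylbenzene: x = 0.106, y = 0.065
  o-xylene: x = 0.472, y = 0.231

β = 0.441, x_toluene = 0.354, y_toluene = 0.503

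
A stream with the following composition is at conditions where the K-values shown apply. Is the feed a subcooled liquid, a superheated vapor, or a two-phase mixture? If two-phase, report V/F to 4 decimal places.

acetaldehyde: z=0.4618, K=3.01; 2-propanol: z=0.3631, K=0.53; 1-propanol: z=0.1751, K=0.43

ΣzᵢKᵢ = 1.6578; Σzᵢ/Kᵢ = 1.2457.
Both exceed 1, so a two-phase solution exists.
Material balance + equilibrium reduce to Σ zᵢ(Kᵢ−1)/(1+ψ(Kᵢ−1)) = 0.
Newton iteration, ψ⁰ = 0.48:
  ψ = 0.4800: g = 0.11465, g' = -0.7249 → ψ = 0.6382
  ψ = 0.6382: g = 0.00598, g' = -0.6622 → ψ = 0.6472
Converged at ψ = 0.6472.

two-phase, V/F = 0.6472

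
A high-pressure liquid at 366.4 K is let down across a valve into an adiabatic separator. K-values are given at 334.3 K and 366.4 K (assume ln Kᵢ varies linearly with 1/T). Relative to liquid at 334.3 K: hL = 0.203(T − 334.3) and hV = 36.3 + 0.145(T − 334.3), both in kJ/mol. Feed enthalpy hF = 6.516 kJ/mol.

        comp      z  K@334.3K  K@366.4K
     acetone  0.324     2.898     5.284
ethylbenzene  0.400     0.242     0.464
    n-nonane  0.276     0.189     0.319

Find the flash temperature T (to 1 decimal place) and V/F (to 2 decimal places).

T = 341.1 K, V/F = 0.14

Adiabatic flash: solve Rachford–Rice at each trial T, then check hF = ψ·hV(T) + (1−ψ)·hL(T).
  T = 334.3 K: K = (2.898, 0.242, 0.189), RR gives ψ = 0.059, H_out = 2.156 kJ/mol
  T = 366.4 K: K = (5.284, 0.464, 0.319), RR gives ψ = 0.384, H_out = 19.748 kJ/mol
  T = 350.4 K: K = (3.971, 0.340, 0.249), RR gives ψ = 0.237, H_out = 11.648 kJ/mol
  T = 342.4 K: K = (3.408, 0.289, 0.218), RR gives ψ = 0.157, H_out = 7.262 kJ/mol
  T = 338.4 K: K = (3.149, 0.265, 0.203), RR gives ψ = 0.111, H_out = 4.853 kJ/mol
  T = 340.4 K: K = (3.277, 0.276, 0.210), RR gives ψ = 0.135, H_out = 6.080 kJ/mol
Linear interpolation between T = 340.4 (H_out = 6.080) and T = 342.4 (H_out = 7.262) on hF = 6.516 gives T ≈ 341.1 K, at which ψ = 0.14.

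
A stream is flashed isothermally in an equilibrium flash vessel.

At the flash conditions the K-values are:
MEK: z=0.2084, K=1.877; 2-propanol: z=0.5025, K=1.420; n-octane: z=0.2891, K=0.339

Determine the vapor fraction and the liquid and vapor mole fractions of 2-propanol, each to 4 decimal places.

ψ = 0.5375, x_2-propanol = 0.4100, y_2-propanol = 0.5821

Material balance + equilibrium reduce to Σ zᵢ(Kᵢ−1)/(1+ψ(Kᵢ−1)) = 0.
g(0) = ΣzᵢKᵢ − 1 = 0.2027 and g(1) = 1 − Σzᵢ/Kᵢ = -0.3177, so a root lies in (0, 1).
Iterate (Newton) starting at ψ = 0.5:
  ψ = 0.5000: g = 0.01605, g' = -0.4198 → ψ = 0.5382
  ψ = 0.5382: g = -0.00032, g' = -0.4373 → ψ = 0.5375
Converged at ψ = 0.5375.
Compositions from xᵢ = zᵢ/(1+ψ(Kᵢ−1)), yᵢ = Kᵢxᵢ:
  MEK: x = 0.1416, y = 0.2659
  2-propanol: x = 0.4100, y = 0.5821
  n-octane: x = 0.4484, y = 0.1520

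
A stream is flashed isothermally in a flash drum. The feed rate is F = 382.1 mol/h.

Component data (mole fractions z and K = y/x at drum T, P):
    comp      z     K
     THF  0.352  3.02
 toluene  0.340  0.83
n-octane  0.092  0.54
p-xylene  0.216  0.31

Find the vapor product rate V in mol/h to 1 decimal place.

Iterate (Newton) starting at ψ = 0.5:
  ψ = 0.500: g = 0.0081, g' = -0.640 → ψ = 0.513
Converged at ψ = 0.513.
Then V = ψ·F = 0.5126·382.1 = 195.9 mol/h and L = F − V = 186.2 mol/h.

V = 195.9 mol/h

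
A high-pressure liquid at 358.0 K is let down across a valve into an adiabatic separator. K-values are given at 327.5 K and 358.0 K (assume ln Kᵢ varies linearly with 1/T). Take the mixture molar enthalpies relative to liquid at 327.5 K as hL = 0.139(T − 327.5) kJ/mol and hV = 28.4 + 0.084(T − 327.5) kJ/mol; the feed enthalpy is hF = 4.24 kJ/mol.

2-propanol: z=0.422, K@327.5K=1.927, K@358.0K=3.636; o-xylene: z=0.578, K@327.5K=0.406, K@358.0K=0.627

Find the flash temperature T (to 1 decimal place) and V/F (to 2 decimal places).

T = 329.1 K, V/F = 0.14

Adiabatic flash: solve Rachford–Rice at each trial T, then check hF = ψ·hV(T) + (1−ψ)·hL(T).
  T = 327.5 K: K = (1.927, 0.406), RR gives ψ = 0.087, H_out = 2.469 kJ/mol
  T = 358.0 K: K = (3.636, 0.627), RR gives ψ = 0.912, H_out = 28.613 kJ/mol
  T = 342.8 K: K = (2.687, 0.510), RR gives ψ = 0.518, H_out = 16.412 kJ/mol
  T = 335.1 K: K = (2.282, 0.456), RR gives ψ = 0.325, H_out = 10.137 kJ/mol
  T = 331.3 K: K = (2.099, 0.430), RR gives ψ = 0.215, H_out = 6.589 kJ/mol
  T = 329.4 K: K = (2.012, 0.418), RR gives ψ = 0.154, H_out = 4.619 kJ/mol
Linear interpolation between T = 327.5 (H_out = 2.469) and T = 329.4 (H_out = 4.619) on hF = 4.24 gives T ≈ 329.1 K, at which ψ = 0.14.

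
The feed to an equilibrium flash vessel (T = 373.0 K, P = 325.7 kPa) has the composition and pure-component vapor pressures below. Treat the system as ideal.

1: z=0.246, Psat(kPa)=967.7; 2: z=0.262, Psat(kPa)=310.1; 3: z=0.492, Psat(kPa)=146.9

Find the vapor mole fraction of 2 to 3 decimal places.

y_2 = 0.252

Raoult's law: Kᵢ = Pᵢˢᵃᵗ/P = Pᵢˢᵃᵗ/325.7.
  K_1 = 967.7/325.7 = 2.97114, K_2 = 310.1/325.7 = 0.95210, K_3 = 146.9/325.7 = 0.45103
Material balance + equilibrium reduce to Σ zᵢ(Kᵢ−1)/(1+ψ(Kᵢ−1)) = 0.
g(0) = ΣzᵢKᵢ − 1 = 0.202 and g(1) = 1 − Σzᵢ/Kᵢ = -0.449, so a root lies in (0, 1).
Newton iteration, ψ⁰ = 0.5:
  ψ = 0.500: g = -0.1409, g' = -0.525 → ψ = 0.231
  ψ = 0.231: g = 0.0109, g' = -0.646 → ψ = 0.248
  ψ = 0.248: g = 0.0001, g' = -0.630 → ψ = 0.249
Converged at ψ = 0.249.
Compositions from xᵢ = zᵢ/(1+ψ(Kᵢ−1)), yᵢ = Kᵢxᵢ:
  1: x = 0.165, y = 0.491
  2: x = 0.265, y = 0.252
  3: x = 0.570, y = 0.257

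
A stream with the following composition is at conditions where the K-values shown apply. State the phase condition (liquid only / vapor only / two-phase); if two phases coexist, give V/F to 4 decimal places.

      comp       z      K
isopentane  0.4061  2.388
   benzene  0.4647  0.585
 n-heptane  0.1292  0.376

ΣzᵢKᵢ = 1.2902; Σzᵢ/Kᵢ = 1.3080.
Both exceed 1, so a two-phase solution exists.
Rachford–Rice: g(ψ) = Σ zᵢ(Kᵢ−1)/(1+ψ(Kᵢ−1)) = 0.
Newton iteration, ψ⁰ = 0.5:
  ψ = 0.5000: g = -0.02778, g' = -0.5063 → ψ = 0.4451
  ψ = 0.4451: g = 0.00023, g' = -0.5158 → ψ = 0.4456
Converged at ψ = 0.4456.

two-phase, V/F = 0.4456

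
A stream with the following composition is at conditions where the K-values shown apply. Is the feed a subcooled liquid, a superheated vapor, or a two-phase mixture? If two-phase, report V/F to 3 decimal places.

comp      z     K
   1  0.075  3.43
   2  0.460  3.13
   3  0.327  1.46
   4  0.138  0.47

ΣzᵢKᵢ = 2.239; Σzᵢ/Kᵢ = 0.686.
Since Σzᵢ/Kᵢ < 1 the mixture is above its dew point — single vapor phase.

superheated vapor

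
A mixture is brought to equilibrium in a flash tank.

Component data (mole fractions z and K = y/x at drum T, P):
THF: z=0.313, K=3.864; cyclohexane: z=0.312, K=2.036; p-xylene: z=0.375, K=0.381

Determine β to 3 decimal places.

Let β = V/F and solve Σ zᵢ(Kᵢ−1)/(1+β(Kᵢ−1)) = 0.
Feasibility: ΣzᵢKᵢ = 1.988, Σzᵢ/Kᵢ = 1.218 — both > 1, two phases present.
Iterate (Newton) starting at β = 0.44:
  β = 0.440: g = 0.2996, g' = -0.932 → β = 0.762
  β = 0.762: g = 0.0234, g' = -0.873 → β = 0.788
Converged at β = 0.788.

β = 0.788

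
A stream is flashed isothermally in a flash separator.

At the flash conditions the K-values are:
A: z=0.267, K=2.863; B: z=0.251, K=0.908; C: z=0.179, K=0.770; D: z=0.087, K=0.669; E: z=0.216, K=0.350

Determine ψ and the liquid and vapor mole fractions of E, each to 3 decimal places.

ψ = 0.386, x_E = 0.288, y_E = 0.101

Material balance + equilibrium reduce to Σ zᵢ(Kᵢ−1)/(1+ψ(Kᵢ−1)) = 0.
g(0) = ΣzᵢKᵢ − 1 = 0.264 and g(1) = 1 − Σzᵢ/Kᵢ = -0.349, so a root lies in (0, 1).
Iterate (Newton) starting at ψ = 0.5:
  ψ = 0.500: g = -0.0557, g' = -0.477 → ψ = 0.383
  ψ = 0.383: g = 0.0012, g' = -0.504 → ψ = 0.386
Converged at ψ = 0.386.
Compositions from xᵢ = zᵢ/(1+ψ(Kᵢ−1)), yᵢ = Kᵢxᵢ:
  A: x = 0.155, y = 0.445
  B: x = 0.260, y = 0.236
  C: x = 0.196, y = 0.151
  D: x = 0.100, y = 0.067
  E: x = 0.288, y = 0.101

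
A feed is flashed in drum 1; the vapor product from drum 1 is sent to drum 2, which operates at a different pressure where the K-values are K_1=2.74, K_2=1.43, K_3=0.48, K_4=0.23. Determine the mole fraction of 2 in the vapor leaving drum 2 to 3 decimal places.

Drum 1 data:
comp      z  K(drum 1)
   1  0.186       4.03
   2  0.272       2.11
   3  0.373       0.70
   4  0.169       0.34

Drum 1:
Rachford–Rice: g(ψ₁) = Σ zᵢ(Kᵢ−1)/(1+ψ₁(Kᵢ−1)) = 0.
Feasibility: ΣzᵢKᵢ = 1.642, Σzᵢ/Kᵢ = 1.205 — both > 1, two phases present.
Newton iteration, ψ₁⁰ = 0.5:
  ψ₁ = 0.500: g = 0.1201, g' = -0.619 → ψ₁ = 0.694
  ψ₁ = 0.694: g = 0.0050, g' = -0.588 → ψ₁ = 0.703
Converged at ψ₁ = 0.703.
Drum-1 compositions:
  1: x = 0.059, y = 0.240
  2: x = 0.153, y = 0.322
  3: x = 0.473, y = 0.331
  4: x = 0.315, y = 0.107
Drum-2 feed = drum-1 vapor: z₂ = (0.2396, 0.3225, 0.3308, 0.1071).
Drum 2:
Let ψ₂ = V/F and solve Σ zᵢ(Kᵢ−1)/(1+ψ₂(Kᵢ−1)) = 0.
Check two-phase: ΣzᵢKᵢ = 1.301 > 1 and Σzᵢ/Kᵢ = 1.468 > 1, so g(0) = 0.301 > 0 and g(1) = -0.468 < 0.
Newton iteration, ψ₂⁰ = 0.5:
  ψ₂ = 0.500: g = -0.0296, g' = -0.579 → ψ₂ = 0.449
Converged at ψ₂ = 0.449.
  1: x = 0.135, y = 0.369
  2: x = 0.270, y = 0.387
  3: x = 0.431, y = 0.207
  4: x = 0.164, y = 0.038

y_2 (drum 2) = 0.387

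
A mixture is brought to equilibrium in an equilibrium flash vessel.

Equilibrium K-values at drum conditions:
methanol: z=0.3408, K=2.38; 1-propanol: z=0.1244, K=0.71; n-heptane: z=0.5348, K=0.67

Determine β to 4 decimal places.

Newton iteration, β⁰ = 0.5:
  β = 0.5000: g = 0.02473, g' = -0.3251 → β = 0.5761
  β = 0.5761: g = 0.00079, g' = -0.3053 → β = 0.5787
Converged at β = 0.5787.

β = 0.5787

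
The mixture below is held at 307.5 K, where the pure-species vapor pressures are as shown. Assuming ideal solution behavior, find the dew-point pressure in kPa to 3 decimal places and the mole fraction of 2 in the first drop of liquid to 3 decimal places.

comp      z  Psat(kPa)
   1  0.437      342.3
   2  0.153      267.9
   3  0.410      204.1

Pdew = 259.297 kPa, x_2 = 0.148

At the dew point ψ → 1, so Σzᵢ/Kᵢ = 1 with Kᵢ = Pᵢˢᵃᵗ/P ⇒ 1/P = Σzᵢ/Pᵢˢᵃᵗ.
1/P = 0.437/342.3 + 0.153/267.9 + 0.410/204.1 = 0.003857 ⇒ P = 259.297 kPa
xᵢ = zᵢP/Pᵢˢᵃᵗ ⇒ x_2 = 0.153·259.297/267.9 = 0.148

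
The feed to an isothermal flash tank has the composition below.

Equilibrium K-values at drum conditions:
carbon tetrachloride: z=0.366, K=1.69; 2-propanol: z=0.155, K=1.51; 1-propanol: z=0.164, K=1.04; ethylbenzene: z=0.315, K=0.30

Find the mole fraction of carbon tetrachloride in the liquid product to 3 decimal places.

Let ψ = V/F and solve Σ zᵢ(Kᵢ−1)/(1+ψ(Kᵢ−1)) = 0.
Feasibility: ΣzᵢKᵢ = 1.118, Σzᵢ/Kᵢ = 1.527 — both > 1, two phases present.
Newton iteration, ψ⁰ = 0.46:
  ψ = 0.460: g = -0.0631, g' = -0.463 → ψ = 0.324
  ψ = 0.324: g = -0.0044, g' = -0.404 → ψ = 0.313
Converged at ψ = 0.313.
Compositions from xᵢ = zᵢ/(1+ψ(Kᵢ−1)), yᵢ = Kᵢxᵢ:
  carbon tetrachloride: x = 0.301, y = 0.509
  2-propanol: x = 0.134, y = 0.202
  1-propanol: x = 0.162, y = 0.168
  ethylbenzene: x = 0.403, y = 0.121

x_carbon tetrachloride = 0.301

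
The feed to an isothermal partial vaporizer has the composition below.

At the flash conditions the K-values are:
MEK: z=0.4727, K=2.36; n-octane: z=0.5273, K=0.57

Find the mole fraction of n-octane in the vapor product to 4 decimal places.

Newton iteration, β⁰ = 0.61:
  β = 0.6100: g = 0.04401, g' = -0.4403 → β = 0.7100
  β = 0.7100: g = 0.00070, g' = -0.4283 → β = 0.7116
Converged at β = 0.7116.
Compositions from xᵢ = zᵢ/(1+β(Kᵢ−1)), yᵢ = Kᵢxᵢ:
  MEK: x = 0.2402, y = 0.5669
  n-octane: x = 0.7598, y = 0.4331

y_n-octane = 0.4331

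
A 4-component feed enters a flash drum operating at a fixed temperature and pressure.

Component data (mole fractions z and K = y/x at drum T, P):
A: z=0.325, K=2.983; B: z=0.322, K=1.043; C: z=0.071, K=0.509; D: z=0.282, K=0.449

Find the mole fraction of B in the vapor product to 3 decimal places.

y_B = 0.327

Let ψ = V/F and solve Σ zᵢ(Kᵢ−1)/(1+ψ(Kᵢ−1)) = 0.
Feasibility: ΣzᵢKᵢ = 1.468, Σzᵢ/Kᵢ = 1.185 — both > 1, two phases present.
Iterate (Newton) starting at ψ = 0.5:
  ψ = 0.500: g = 0.0765, g' = -0.516 → ψ = 0.648
  ψ = 0.648: g = 0.0026, g' = -0.489 → ψ = 0.654
Converged at ψ = 0.654.
Compositions from xᵢ = zᵢ/(1+ψ(Kᵢ−1)), yᵢ = Kᵢxᵢ:
  A: x = 0.142, y = 0.422
  B: x = 0.313, y = 0.327
  C: x = 0.105, y = 0.053
  D: x = 0.441, y = 0.198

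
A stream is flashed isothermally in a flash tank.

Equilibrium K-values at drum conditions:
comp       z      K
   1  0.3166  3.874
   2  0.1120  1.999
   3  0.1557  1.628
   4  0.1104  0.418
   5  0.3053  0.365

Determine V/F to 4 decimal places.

V/F = 0.6748

Rachford–Rice: g(V/F) = Σ zᵢ(Kᵢ−1)/(1+V/F(Kᵢ−1)) = 0.
g(0) = ΣzᵢKᵢ − 1 = 0.8615 and g(1) = 1 − Σzᵢ/Kᵢ = -0.3339, so a root lies in (0, 1).
Newton–Raphson from V/F = 0.66:
  V/F = 0.6600: g = 0.01260, g' = -0.8463 → V/F = 0.6749
  V/F = 0.6749: g = -0.00003, g' = -0.8512 → V/F = 0.6748
Converged at V/F = 0.6748.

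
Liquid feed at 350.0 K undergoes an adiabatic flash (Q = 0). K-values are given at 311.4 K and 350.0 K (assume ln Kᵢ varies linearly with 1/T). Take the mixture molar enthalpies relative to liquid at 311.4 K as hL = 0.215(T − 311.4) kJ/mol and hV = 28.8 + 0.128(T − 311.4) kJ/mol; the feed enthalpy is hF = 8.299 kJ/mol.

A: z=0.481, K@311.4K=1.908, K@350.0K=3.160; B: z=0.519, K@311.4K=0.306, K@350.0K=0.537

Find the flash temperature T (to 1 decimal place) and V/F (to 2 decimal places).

Adiabatic flash: solve Rachford–Rice at each trial T, then check hF = ψ·hV(T) + (1−ψ)·hL(T).
  T = 311.4 K: K = (1.908, 0.306), RR gives ψ = 0.121, H_out = 3.499 kJ/mol
  T = 350.0 K: K = (3.160, 0.537), RR gives ψ = 0.799, H_out = 28.617 kJ/mol
  T = 330.7 K: K = (2.492, 0.412), RR gives ψ = 0.470, H_out = 16.903 kJ/mol
  T = 321.0 K: K = (2.188, 0.356), RR gives ψ = 0.310, H_out = 10.745 kJ/mol
  T = 316.2 K: K = (2.045, 0.331), RR gives ψ = 0.222, H_out = 7.334 kJ/mol
  T = 318.6 K: K = (2.116, 0.343), RR gives ψ = 0.267, H_out = 9.082 kJ/mol
Linear interpolation between T = 316.2 (H_out = 7.334) and T = 318.6 (H_out = 9.082) on hF = 8.299 gives T ≈ 317.5 K, at which ψ = 0.25.

T = 317.5 K, V/F = 0.25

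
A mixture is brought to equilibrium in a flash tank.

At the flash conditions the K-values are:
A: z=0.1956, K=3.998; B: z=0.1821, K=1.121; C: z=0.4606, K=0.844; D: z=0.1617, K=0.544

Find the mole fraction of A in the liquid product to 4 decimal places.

Iterate (Newton) starting at β = 0.5:
  β = 0.5000: g = 0.08199, g' = -0.3535 → β = 0.7319
  β = 0.7319: g = 0.01203, g' = -0.2646 → β = 0.7774
  β = 0.7774: g = 0.00021, g' = -0.2559 → β = 0.7782
Converged at β = 0.7782.
Compositions from xᵢ = zᵢ/(1+β(Kᵢ−1)), yᵢ = Kᵢxᵢ:
  A: x = 0.0587, y = 0.2346
  B: x = 0.1664, y = 0.1866
  C: x = 0.5242, y = 0.4425
  D: x = 0.2506, y = 0.1364

x_A = 0.0587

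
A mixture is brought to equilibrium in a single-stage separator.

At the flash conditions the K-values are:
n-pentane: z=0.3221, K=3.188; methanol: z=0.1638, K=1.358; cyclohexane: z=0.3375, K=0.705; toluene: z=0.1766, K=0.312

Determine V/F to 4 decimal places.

V/F = 0.6425

Rachford–Rice: g(V/F) = Σ zᵢ(Kᵢ−1)/(1+V/F(Kᵢ−1)) = 0.
Feasibility: ΣzᵢKᵢ = 1.5423, Σzᵢ/Kᵢ = 1.2664 — both > 1, two phases present.
Newton–Raphson from V/F = 0.5:
  V/F = 0.5000: g = 0.08429, g' = -0.6014 → V/F = 0.6402
  V/F = 0.6402: g = 0.00140, g' = -0.5931 → V/F = 0.6425
Converged at V/F = 0.6425.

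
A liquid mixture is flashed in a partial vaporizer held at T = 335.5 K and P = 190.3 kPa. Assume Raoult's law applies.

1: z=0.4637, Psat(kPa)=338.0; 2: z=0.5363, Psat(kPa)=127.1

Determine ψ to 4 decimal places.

ψ = 0.7053

Raoult's law: Kᵢ = Pᵢˢᵃᵗ/P = Pᵢˢᵃᵗ/190.3.
  K_1 = 338.0/190.3 = 1.776143, K_2 = 127.1/190.3 = 0.667893
Rachford–Rice: g(ψ) = Σ zᵢ(Kᵢ−1)/(1+ψ(Kᵢ−1)) = 0.
Feasibility: ΣzᵢKᵢ = 1.1818, Σzᵢ/Kᵢ = 1.0640 — both > 1, two phases present.
Binary case is linear: z₁(K₁−1)(1+ψ(K₂−1)) + z₂(K₂−1)(1+ψ(K₁−1)) = 0
⇒ ψ = [z₁(K₁−1)+z₂(K₂−1)] / [−(K₁−1)(K₂−1)] = 0.18179/0.25776 = 0.7053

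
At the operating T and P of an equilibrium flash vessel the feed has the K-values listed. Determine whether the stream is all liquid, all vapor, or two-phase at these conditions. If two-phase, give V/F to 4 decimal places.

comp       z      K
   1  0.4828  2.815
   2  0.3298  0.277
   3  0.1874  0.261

two-phase, V/F = 0.3775

ΣzᵢKᵢ = 1.4993; Σzᵢ/Kᵢ = 2.0801.
Both exceed 1, so a two-phase solution exists.
Material balance + equilibrium reduce to Σ zᵢ(Kᵢ−1)/(1+ψ(Kᵢ−1)) = 0.
Iterate (Newton) starting at ψ = 0.62:
  ψ = 0.6200: g = -0.27546, g' = -1.2670 → ψ = 0.4026
  ψ = 0.4026: g = -0.02718, g' = -1.0814 → ψ = 0.3775
Converged at ψ = 0.3775.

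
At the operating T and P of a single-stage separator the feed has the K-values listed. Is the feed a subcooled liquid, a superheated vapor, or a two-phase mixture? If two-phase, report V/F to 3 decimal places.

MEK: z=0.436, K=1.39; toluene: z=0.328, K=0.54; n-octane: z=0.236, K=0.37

ΣzᵢKᵢ = 0.870; Σzᵢ/Kᵢ = 1.559.
Since ΣzᵢKᵢ < 1 the mixture is below its bubble point — single liquid phase.

subcooled liquid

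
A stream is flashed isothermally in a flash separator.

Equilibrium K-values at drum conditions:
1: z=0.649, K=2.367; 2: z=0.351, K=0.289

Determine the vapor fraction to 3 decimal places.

ψ = 0.656

Let ψ = V/F and solve Σ zᵢ(Kᵢ−1)/(1+ψ(Kᵢ−1)) = 0.
g(0) = ΣzᵢKᵢ − 1 = 0.638 and g(1) = 1 − Σzᵢ/Kᵢ = -0.489, so a root lies in (0, 1).
Binary case is linear: z₁(K₁−1)(1+ψ(K₂−1)) + z₂(K₂−1)(1+ψ(K₁−1)) = 0
⇒ ψ = [z₁(K₁−1)+z₂(K₂−1)] / [−(K₁−1)(K₂−1)] = 0.6376/0.9719 = 0.656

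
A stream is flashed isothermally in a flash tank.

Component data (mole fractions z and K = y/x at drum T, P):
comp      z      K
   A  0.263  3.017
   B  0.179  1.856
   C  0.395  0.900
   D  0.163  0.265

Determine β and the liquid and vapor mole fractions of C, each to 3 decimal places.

β = 0.742, x_C = 0.427, y_C = 0.384

Let β = V/F and solve Σ zᵢ(Kᵢ−1)/(1+β(Kᵢ−1)) = 0.
Feasibility: ΣzᵢKᵢ = 1.524, Σzᵢ/Kᵢ = 1.238 — both > 1, two phases present.
Iterate (Newton) starting at β = 0.5:
  β = 0.500: g = 0.1404, g' = -0.554 → β = 0.753
  β = 0.753: g = -0.0075, g' = -0.664 → β = 0.742
Converged at β = 0.742.
Compositions from xᵢ = zᵢ/(1+β(Kᵢ−1)), yᵢ = Kᵢxᵢ:
  A: x = 0.105, y = 0.318
  B: x = 0.109, y = 0.203
  C: x = 0.427, y = 0.384
  D: x = 0.359, y = 0.095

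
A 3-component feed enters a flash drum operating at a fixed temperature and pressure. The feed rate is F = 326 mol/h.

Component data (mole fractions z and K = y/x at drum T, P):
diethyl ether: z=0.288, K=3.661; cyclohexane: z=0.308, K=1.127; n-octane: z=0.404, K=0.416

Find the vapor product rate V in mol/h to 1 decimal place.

Newton iteration, V/F⁰ = 0.32:
  V/F = 0.320: g = 0.1613, g' = -0.808 → V/F = 0.520
  V/F = 0.520: g = 0.0195, g' = -0.648 → V/F = 0.550
Converged at V/F = 0.550.
Then V = V/F·F = 0.5501·326 = 179.3 mol/h and L = F − V = 146.7 mol/h.

V = 179.3 mol/h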